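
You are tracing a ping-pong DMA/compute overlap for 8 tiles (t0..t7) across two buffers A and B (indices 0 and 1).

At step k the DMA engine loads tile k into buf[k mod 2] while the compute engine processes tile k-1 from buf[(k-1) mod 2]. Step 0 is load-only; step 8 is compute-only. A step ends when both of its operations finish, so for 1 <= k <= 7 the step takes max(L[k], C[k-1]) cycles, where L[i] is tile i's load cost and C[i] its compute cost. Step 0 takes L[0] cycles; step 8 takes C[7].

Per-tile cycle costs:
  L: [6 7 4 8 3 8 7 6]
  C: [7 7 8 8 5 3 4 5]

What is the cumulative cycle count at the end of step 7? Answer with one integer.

end_cycle[7] = 57

k=0 load=t0/6c comp=- wait=6 total=6
k=1 load=t1/7c comp=t0/7c wait=7 total=13
k=2 load=t2/4c comp=t1/7c wait=7 total=20
k=3 load=t3/8c comp=t2/8c wait=8 total=28
k=4 load=t4/3c comp=t3/8c wait=8 total=36
k=5 load=t5/8c comp=t4/5c wait=8 total=44
k=6 load=t6/7c comp=t5/3c wait=7 total=51
k=7 load=t7/6c comp=t6/4c wait=6 total=57
k=8 load=- comp=t7/5c wait=5 total=62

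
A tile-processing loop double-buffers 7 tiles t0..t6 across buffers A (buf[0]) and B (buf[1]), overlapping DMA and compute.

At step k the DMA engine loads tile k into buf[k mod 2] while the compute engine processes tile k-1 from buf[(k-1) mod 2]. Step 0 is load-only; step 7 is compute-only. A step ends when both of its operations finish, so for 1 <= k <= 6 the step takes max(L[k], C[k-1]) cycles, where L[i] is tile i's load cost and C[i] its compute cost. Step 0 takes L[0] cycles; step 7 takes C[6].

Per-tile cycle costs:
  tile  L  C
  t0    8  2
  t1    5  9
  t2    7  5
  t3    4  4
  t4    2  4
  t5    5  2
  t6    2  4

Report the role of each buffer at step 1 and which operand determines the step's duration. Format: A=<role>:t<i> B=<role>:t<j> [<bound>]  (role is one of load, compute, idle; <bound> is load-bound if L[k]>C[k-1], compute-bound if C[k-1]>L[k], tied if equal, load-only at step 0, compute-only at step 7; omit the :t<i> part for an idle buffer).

step 1: A=compute:t0 B=load:t1 [load-bound]

k=0 load=t0/8c comp=- wait=8 total=8
k=1 load=t1/5c comp=t0/2c wait=5 total=13
k=2 load=t2/7c comp=t1/9c wait=9 total=22
k=3 load=t3/4c comp=t2/5c wait=5 total=27
k=4 load=t4/2c comp=t3/4c wait=4 total=31
k=5 load=t5/5c comp=t4/4c wait=5 total=36
k=6 load=t6/2c comp=t5/2c wait=2 total=38
k=7 load=- comp=t6/4c wait=4 total=42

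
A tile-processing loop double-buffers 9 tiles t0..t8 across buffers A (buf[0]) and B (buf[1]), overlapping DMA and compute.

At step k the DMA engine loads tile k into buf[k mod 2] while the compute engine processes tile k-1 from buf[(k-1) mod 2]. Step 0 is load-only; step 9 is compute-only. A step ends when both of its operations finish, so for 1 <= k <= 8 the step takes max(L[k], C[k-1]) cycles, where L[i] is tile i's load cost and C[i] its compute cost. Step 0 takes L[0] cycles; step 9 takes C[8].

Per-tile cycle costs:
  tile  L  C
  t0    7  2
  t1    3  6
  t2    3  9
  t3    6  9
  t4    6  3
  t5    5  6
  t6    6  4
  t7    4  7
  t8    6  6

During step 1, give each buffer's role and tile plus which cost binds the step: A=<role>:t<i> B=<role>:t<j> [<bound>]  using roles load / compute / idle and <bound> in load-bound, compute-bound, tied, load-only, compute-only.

step 1: A=compute:t0 B=load:t1 [load-bound]

[0] DMA t0→A (7c) ∥ CU idle ⇒ 7c, clock 7
[1] DMA t1→B (3c) ∥ CU A:t0 (2c) ⇒ 3c, clock 10
[2] DMA t2→A (3c) ∥ CU B:t1 (6c) ⇒ 6c, clock 16
[3] DMA t3→B (6c) ∥ CU A:t2 (9c) ⇒ 9c, clock 25
[4] DMA t4→A (6c) ∥ CU B:t3 (9c) ⇒ 9c, clock 34
[5] DMA t5→B (5c) ∥ CU A:t4 (3c) ⇒ 5c, clock 39
[6] DMA t6→A (6c) ∥ CU B:t5 (6c) ⇒ 6c, clock 45
[7] DMA t7→B (4c) ∥ CU A:t6 (4c) ⇒ 4c, clock 49
[8] DMA t8→A (6c) ∥ CU B:t7 (7c) ⇒ 7c, clock 56
[9] DMA idle ∥ CU A:t8 (6c) ⇒ 6c, clock 62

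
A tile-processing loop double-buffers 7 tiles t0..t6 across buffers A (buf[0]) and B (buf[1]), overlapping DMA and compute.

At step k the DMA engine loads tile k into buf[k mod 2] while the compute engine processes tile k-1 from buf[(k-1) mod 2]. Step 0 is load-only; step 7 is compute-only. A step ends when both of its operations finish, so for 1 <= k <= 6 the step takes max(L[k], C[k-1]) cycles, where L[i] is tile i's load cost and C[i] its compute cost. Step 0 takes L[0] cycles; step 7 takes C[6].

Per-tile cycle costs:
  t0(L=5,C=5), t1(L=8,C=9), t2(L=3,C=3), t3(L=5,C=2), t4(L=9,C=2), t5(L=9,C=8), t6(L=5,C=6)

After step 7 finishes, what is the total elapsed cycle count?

k=0 load=t0/5c comp=- wait=5 total=5
k=1 load=t1/8c comp=t0/5c wait=8 total=13
k=2 load=t2/3c comp=t1/9c wait=9 total=22
k=3 load=t3/5c comp=t2/3c wait=5 total=27
k=4 load=t4/9c comp=t3/2c wait=9 total=36
k=5 load=t5/9c comp=t4/2c wait=9 total=45
k=6 load=t6/5c comp=t5/8c wait=8 total=53
k=7 load=- comp=t6/6c wait=6 total=59

end_cycle[7] = 59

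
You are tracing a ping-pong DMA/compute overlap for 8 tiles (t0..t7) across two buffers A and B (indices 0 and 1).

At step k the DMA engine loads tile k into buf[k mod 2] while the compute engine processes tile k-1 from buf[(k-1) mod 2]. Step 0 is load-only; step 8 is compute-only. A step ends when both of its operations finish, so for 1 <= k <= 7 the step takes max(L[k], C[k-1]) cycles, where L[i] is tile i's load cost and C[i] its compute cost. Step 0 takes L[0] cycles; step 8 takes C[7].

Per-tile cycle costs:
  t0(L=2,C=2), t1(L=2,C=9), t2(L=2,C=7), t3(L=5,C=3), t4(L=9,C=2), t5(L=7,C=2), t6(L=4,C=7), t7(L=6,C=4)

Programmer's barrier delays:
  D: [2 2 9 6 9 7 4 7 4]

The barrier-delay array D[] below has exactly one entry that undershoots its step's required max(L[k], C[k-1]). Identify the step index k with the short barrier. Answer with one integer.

hazard at step 3

[0] required=L[0]=2=2 vs D=2 ok
[1] required=max(L[1]=2,C[0]=2)=2 vs D=2 ok
[2] required=max(L[2]=2,C[1]=9)=9 vs D=9 ok
[3] required=max(L[3]=5,C[2]=7)=7 vs D=6 SHORT
[4] required=max(L[4]=9,C[3]=3)=9 vs D=9 ok
[5] required=max(L[5]=7,C[4]=2)=7 vs D=7 ok
[6] required=max(L[6]=4,C[5]=2)=4 vs D=4 ok
[7] required=max(L[7]=6,C[6]=7)=7 vs D=7 ok
[8] required=C[7]=4=4 vs D=4 ok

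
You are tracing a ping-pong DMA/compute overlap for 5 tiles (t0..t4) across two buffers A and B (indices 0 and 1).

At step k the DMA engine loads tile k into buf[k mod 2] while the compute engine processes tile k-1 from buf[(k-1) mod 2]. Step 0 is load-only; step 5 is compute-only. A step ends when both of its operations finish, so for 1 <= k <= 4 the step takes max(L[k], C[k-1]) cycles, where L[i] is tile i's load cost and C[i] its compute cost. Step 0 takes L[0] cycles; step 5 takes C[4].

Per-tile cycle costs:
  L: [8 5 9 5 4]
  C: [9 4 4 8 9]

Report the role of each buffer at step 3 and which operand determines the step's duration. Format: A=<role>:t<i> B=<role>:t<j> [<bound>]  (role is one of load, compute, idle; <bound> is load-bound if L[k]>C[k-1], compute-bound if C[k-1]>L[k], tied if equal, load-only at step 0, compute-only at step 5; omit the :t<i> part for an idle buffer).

step 3: A=compute:t2 B=load:t3 [load-bound]

k=0 load=t0/8c comp=- wait=8 total=8
k=1 load=t1/5c comp=t0/9c wait=9 total=17
k=2 load=t2/9c comp=t1/4c wait=9 total=26
k=3 load=t3/5c comp=t2/4c wait=5 total=31
k=4 load=t4/4c comp=t3/8c wait=8 total=39
k=5 load=- comp=t4/9c wait=9 total=48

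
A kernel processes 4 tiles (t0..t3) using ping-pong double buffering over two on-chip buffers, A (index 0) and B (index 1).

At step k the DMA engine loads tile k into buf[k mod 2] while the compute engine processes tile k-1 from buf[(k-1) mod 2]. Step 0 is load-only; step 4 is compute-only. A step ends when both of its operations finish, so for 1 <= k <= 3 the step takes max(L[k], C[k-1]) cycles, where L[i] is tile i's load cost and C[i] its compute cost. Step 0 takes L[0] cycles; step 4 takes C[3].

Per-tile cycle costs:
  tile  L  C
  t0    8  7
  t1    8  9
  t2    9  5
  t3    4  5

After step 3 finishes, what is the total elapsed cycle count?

end_cycle[3] = 30

  0. 8=8c; end=8; A:t0 B:-
  1. max(8,7)=8c; end=16; A:t0 B:t1
  2. max(9,9)=9c; end=25; A:t2 B:t1
  3. max(4,5)=5c; end=30; A:t2 B:t3
  4. 5=5c; end=35; A:t2 B:t3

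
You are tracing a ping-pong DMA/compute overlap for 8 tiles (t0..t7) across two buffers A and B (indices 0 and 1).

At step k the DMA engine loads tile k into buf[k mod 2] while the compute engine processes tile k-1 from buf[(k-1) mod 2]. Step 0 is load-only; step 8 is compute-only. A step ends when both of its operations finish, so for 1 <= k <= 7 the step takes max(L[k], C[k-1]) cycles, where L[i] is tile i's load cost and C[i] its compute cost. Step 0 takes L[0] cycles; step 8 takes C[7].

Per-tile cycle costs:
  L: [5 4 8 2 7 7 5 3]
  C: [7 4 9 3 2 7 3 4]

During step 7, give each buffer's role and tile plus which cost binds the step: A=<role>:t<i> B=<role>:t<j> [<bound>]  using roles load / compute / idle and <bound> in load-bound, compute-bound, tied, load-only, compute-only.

step 7: A=compute:t6 B=load:t7 [tied]

k=0 load=t0/5c comp=- wait=5 total=5
k=1 load=t1/4c comp=t0/7c wait=7 total=12
k=2 load=t2/8c comp=t1/4c wait=8 total=20
k=3 load=t3/2c comp=t2/9c wait=9 total=29
k=4 load=t4/7c comp=t3/3c wait=7 total=36
k=5 load=t5/7c comp=t4/2c wait=7 total=43
k=6 load=t6/5c comp=t5/7c wait=7 total=50
k=7 load=t7/3c comp=t6/3c wait=3 total=53
k=8 load=- comp=t7/4c wait=4 total=57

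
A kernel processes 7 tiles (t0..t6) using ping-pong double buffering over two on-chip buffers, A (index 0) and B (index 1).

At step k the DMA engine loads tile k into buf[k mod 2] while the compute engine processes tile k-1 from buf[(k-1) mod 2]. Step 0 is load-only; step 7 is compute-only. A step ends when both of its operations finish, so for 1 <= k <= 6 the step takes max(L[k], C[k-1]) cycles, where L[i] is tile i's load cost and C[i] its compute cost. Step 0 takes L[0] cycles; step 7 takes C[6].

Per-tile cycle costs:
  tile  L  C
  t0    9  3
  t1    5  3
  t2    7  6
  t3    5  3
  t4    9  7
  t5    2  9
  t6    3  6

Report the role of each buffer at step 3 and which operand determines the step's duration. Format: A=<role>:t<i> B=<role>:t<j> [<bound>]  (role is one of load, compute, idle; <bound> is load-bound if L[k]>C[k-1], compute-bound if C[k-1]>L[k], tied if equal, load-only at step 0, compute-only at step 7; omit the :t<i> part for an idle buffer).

k=0 load=t0/9c comp=- wait=9 total=9
k=1 load=t1/5c comp=t0/3c wait=5 total=14
k=2 load=t2/7c comp=t1/3c wait=7 total=21
k=3 load=t3/5c comp=t2/6c wait=6 total=27
k=4 load=t4/9c comp=t3/3c wait=9 total=36
k=5 load=t5/2c comp=t4/7c wait=7 total=43
k=6 load=t6/3c comp=t5/9c wait=9 total=52
k=7 load=- comp=t6/6c wait=6 total=58

step 3: A=compute:t2 B=load:t3 [compute-bound]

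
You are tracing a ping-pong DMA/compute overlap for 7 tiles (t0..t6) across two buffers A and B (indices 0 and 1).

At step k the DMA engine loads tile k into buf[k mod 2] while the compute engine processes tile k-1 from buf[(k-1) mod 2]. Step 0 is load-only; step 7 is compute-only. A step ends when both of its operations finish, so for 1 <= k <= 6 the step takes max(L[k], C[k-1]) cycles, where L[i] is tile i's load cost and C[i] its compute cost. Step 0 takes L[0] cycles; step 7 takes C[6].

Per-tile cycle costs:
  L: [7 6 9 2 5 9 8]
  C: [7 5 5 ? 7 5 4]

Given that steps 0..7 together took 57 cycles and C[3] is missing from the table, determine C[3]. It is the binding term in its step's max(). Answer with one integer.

step 0 = dur = L[0]=7 = 7
step 1 = dur = max(L[1]=6, C[0]=7) = 7
step 2 = dur = max(L[2]=9, C[1]=5) = 9
step 3 = dur = max(L[3]=2, C[2]=5) = 5
step 4 = dur = max(L[4]=5, C[3]=?) = C[3]  (unknown; binding)
step 5 = dur = max(L[5]=9, C[4]=7) = 9
step 6 = dur = max(L[6]=8, C[5]=5) = 8
step 7 = dur = C[6]=4 = 4
sum of known step durations = 49
dur[4] = total - known = 57 - 49 = 8
C[3] is the binding max in step 4, so C[3] = dur[4] = 8

C[3] = 8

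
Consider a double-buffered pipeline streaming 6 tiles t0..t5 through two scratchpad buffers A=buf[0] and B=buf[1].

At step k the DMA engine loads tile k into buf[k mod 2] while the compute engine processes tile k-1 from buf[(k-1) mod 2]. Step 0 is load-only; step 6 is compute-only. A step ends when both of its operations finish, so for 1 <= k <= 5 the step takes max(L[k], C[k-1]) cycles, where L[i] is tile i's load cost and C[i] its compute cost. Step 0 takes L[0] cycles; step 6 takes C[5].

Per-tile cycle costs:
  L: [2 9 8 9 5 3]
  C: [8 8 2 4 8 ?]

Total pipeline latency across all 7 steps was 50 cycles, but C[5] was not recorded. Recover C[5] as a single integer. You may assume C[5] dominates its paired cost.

C[5] = 9

step 0 → dur = L[0]=2 = 2
step 1 → dur = max(L[1]=9, C[0]=8) = 9
step 2 → dur = max(L[2]=8, C[1]=8) = 8
step 3 → dur = max(L[3]=9, C[2]=2) = 9
step 4 → dur = max(L[4]=5, C[3]=4) = 5
step 5 → dur = max(L[5]=3, C[4]=8) = 8
step 6 → dur = C[5]=? = C[5]  (unknown; binding)
sum of known step durations = 41
dur[6] = total - known = 50 - 41 = 9
C[5] is the binding max in step 6, so C[5] = dur[6] = 9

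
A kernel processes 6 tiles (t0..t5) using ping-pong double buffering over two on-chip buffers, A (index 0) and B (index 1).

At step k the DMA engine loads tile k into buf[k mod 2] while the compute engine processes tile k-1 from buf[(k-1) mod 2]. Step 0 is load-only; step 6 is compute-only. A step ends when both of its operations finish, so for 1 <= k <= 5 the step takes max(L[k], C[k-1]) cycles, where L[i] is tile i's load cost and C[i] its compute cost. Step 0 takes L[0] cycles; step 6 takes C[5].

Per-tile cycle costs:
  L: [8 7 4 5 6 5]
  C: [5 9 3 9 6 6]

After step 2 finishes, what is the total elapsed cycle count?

  0. 8=8c; end=8; A:t0 B:-
  1. max(7,5)=7c; end=15; A:t0 B:t1
  2. max(4,9)=9c; end=24; A:t2 B:t1
  3. max(5,3)=5c; end=29; A:t2 B:t3
  4. max(6,9)=9c; end=38; A:t4 B:t3
  5. max(5,6)=6c; end=44; A:t4 B:t5
  6. 6=6c; end=50; A:t4 B:t5

end_cycle[2] = 24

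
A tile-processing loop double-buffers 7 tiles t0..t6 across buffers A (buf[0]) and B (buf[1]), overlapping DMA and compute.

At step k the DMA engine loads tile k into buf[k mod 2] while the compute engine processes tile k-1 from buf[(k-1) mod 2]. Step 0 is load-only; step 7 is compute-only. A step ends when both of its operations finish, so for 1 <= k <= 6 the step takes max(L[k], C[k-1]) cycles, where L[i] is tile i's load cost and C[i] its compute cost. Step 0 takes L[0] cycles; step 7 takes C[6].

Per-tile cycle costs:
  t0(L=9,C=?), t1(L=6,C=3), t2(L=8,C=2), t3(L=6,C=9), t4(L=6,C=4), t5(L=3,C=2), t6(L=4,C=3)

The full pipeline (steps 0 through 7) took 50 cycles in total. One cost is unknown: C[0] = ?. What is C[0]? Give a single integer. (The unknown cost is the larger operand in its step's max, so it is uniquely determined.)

step 0 = dur = L[0]=9 = 9
step 1 = dur = max(L[1]=6, C[0]=?) = C[0]  (unknown; binding)
step 2 = dur = max(L[2]=8, C[1]=3) = 8
step 3 = dur = max(L[3]=6, C[2]=2) = 6
step 4 = dur = max(L[4]=6, C[3]=9) = 9
step 5 = dur = max(L[5]=3, C[4]=4) = 4
step 6 = dur = max(L[6]=4, C[5]=2) = 4
step 7 = dur = C[6]=3 = 3
sum of known step durations = 43
dur[1] = total - known = 50 - 43 = 7
C[0] is the binding max in step 1, so C[0] = dur[1] = 7

C[0] = 7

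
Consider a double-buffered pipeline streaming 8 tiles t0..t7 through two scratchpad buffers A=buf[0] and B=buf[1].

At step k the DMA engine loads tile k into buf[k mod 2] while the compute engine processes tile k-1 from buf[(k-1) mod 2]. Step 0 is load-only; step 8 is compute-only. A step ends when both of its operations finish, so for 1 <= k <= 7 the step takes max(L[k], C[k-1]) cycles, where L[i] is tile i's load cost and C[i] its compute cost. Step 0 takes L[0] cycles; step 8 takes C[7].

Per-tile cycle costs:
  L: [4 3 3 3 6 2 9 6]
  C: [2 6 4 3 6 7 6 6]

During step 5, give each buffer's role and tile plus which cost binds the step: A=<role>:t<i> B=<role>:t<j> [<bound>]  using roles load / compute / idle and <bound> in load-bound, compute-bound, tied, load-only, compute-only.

step 5: A=compute:t4 B=load:t5 [compute-bound]

k=0 load=t0/4c comp=- wait=4 total=4
k=1 load=t1/3c comp=t0/2c wait=3 total=7
k=2 load=t2/3c comp=t1/6c wait=6 total=13
k=3 load=t3/3c comp=t2/4c wait=4 total=17
k=4 load=t4/6c comp=t3/3c wait=6 total=23
k=5 load=t5/2c comp=t4/6c wait=6 total=29
k=6 load=t6/9c comp=t5/7c wait=9 total=38
k=7 load=t7/6c comp=t6/6c wait=6 total=44
k=8 load=- comp=t7/6c wait=6 total=50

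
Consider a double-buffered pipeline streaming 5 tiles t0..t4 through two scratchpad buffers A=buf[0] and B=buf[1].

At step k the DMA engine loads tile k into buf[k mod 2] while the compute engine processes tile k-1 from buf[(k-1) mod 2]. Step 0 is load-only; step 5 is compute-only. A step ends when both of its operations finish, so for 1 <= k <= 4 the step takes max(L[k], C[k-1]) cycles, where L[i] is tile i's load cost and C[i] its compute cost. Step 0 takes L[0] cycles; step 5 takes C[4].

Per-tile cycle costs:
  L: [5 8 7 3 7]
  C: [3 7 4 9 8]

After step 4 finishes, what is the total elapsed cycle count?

step 0: L[0]=5 → dur=5, Σ=5 | A=load:t0 B=idle [load-only]
step 1: L[1]=8 C[0]=3 → dur=8, Σ=13 | A=compute:t0 B=load:t1 [load-bound]
step 2: L[2]=7 C[1]=7 → dur=7, Σ=20 | A=load:t2 B=compute:t1 [tied]
step 3: L[3]=3 C[2]=4 → dur=4, Σ=24 | A=compute:t2 B=load:t3 [compute-bound]
step 4: L[4]=7 C[3]=9 → dur=9, Σ=33 | A=load:t4 B=compute:t3 [compute-bound]
step 5: C[4]=8 → dur=8, Σ=41 | A=compute:t4 B=idle [compute-only]

end_cycle[4] = 33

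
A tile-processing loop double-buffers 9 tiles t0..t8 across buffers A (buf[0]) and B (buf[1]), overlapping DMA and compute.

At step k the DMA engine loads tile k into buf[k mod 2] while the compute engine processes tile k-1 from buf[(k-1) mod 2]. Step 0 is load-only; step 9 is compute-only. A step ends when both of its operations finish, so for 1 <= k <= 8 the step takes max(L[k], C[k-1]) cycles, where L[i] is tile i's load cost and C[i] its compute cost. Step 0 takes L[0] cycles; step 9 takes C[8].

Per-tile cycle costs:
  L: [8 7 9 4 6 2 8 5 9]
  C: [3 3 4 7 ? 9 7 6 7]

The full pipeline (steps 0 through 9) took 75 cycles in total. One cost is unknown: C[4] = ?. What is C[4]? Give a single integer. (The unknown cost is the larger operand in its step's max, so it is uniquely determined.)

C[4] = 8

step 0 → dur = L[0]=8 = 8
step 1 → dur = max(L[1]=7, C[0]=3) = 7
step 2 → dur = max(L[2]=9, C[1]=3) = 9
step 3 → dur = max(L[3]=4, C[2]=4) = 4
step 4 → dur = max(L[4]=6, C[3]=7) = 7
step 5 → dur = max(L[5]=2, C[4]=?) = C[4]  (unknown; binding)
step 6 → dur = max(L[6]=8, C[5]=9) = 9
step 7 → dur = max(L[7]=5, C[6]=7) = 7
step 8 → dur = max(L[8]=9, C[7]=6) = 9
step 9 → dur = C[8]=7 = 7
sum of known step durations = 67
dur[5] = total - known = 75 - 67 = 8
C[4] is the binding max in step 5, so C[4] = dur[5] = 8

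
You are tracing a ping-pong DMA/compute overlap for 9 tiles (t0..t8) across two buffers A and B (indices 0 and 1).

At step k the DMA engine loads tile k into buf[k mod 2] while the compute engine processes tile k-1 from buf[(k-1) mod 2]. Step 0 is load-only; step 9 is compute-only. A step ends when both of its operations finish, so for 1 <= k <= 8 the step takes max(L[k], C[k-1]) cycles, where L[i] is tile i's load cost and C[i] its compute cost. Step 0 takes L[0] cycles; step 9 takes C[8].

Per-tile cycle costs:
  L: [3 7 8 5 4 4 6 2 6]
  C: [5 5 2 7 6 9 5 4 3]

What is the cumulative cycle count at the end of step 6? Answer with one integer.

[0] DMA t0→A (3c) ∥ CU idle ⇒ 3c, clock 3
[1] DMA t1→B (7c) ∥ CU A:t0 (5c) ⇒ 7c, clock 10
[2] DMA t2→A (8c) ∥ CU B:t1 (5c) ⇒ 8c, clock 18
[3] DMA t3→B (5c) ∥ CU A:t2 (2c) ⇒ 5c, clock 23
[4] DMA t4→A (4c) ∥ CU B:t3 (7c) ⇒ 7c, clock 30
[5] DMA t5→B (4c) ∥ CU A:t4 (6c) ⇒ 6c, clock 36
[6] DMA t6→A (6c) ∥ CU B:t5 (9c) ⇒ 9c, clock 45
[7] DMA t7→B (2c) ∥ CU A:t6 (5c) ⇒ 5c, clock 50
[8] DMA t8→A (6c) ∥ CU B:t7 (4c) ⇒ 6c, clock 56
[9] DMA idle ∥ CU A:t8 (3c) ⇒ 3c, clock 59

end_cycle[6] = 45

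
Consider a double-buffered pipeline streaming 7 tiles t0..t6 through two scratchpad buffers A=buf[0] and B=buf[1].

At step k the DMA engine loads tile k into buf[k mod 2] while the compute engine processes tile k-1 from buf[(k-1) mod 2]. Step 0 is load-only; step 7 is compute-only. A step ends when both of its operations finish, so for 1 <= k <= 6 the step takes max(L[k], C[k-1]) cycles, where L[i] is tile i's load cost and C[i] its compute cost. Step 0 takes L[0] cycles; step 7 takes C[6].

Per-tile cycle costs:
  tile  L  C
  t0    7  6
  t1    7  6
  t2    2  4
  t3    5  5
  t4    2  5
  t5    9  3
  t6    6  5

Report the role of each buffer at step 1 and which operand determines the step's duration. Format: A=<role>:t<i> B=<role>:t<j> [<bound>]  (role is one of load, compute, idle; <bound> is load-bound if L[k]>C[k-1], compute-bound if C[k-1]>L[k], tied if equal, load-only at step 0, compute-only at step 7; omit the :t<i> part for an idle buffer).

step 1: A=compute:t0 B=load:t1 [load-bound]

k=0 load=t0/7c comp=- wait=7 total=7
k=1 load=t1/7c comp=t0/6c wait=7 total=14
k=2 load=t2/2c comp=t1/6c wait=6 total=20
k=3 load=t3/5c comp=t2/4c wait=5 total=25
k=4 load=t4/2c comp=t3/5c wait=5 total=30
k=5 load=t5/9c comp=t4/5c wait=9 total=39
k=6 load=t6/6c comp=t5/3c wait=6 total=45
k=7 load=- comp=t6/5c wait=5 total=50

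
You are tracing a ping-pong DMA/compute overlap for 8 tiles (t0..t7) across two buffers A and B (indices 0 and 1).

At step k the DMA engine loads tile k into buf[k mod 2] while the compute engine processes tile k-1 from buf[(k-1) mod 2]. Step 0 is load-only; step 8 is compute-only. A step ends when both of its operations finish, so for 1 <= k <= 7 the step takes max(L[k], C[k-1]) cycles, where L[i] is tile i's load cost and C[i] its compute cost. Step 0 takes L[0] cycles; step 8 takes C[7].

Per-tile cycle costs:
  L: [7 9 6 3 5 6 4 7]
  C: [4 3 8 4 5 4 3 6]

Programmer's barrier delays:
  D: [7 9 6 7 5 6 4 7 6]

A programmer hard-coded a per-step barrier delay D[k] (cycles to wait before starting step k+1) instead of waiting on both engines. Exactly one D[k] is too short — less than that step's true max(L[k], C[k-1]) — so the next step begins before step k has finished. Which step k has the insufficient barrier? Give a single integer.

step 0: need L[0]=7 = 7; D[0]=7 ok
step 1: need max(L[1]=9,C[0]=4) = 9; D[1]=9 ok
step 2: need max(L[2]=6,C[1]=3) = 6; D[2]=6 ok
step 3: need max(L[3]=3,C[2]=8) = 8; D[3]=7 SHORT
step 4: need max(L[4]=5,C[3]=4) = 5; D[4]=5 ok
step 5: need max(L[5]=6,C[4]=5) = 6; D[5]=6 ok
step 6: need max(L[6]=4,C[5]=4) = 4; D[6]=4 ok
step 7: need max(L[7]=7,C[6]=3) = 7; D[7]=7 ok
step 8: need C[7]=6 = 6; D[8]=6 ok

hazard at step 3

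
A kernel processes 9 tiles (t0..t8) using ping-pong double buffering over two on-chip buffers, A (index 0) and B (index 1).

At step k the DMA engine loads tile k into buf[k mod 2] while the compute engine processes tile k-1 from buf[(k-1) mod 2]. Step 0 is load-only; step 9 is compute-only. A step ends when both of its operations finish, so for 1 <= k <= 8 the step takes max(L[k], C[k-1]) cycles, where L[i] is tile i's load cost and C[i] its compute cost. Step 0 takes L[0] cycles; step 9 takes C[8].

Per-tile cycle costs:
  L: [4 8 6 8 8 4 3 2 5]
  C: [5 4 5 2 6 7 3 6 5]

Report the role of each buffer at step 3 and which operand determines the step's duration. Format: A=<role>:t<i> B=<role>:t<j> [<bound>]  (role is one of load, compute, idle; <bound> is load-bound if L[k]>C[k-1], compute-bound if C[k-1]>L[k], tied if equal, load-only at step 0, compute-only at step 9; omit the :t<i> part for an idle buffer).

step 3: A=compute:t2 B=load:t3 [load-bound]

  0. 4=4c; end=4; A:t0 B:-
  1. max(8,5)=8c; end=12; A:t0 B:t1
  2. max(6,4)=6c; end=18; A:t2 B:t1
  3. max(8,5)=8c; end=26; A:t2 B:t3
  4. max(8,2)=8c; end=34; A:t4 B:t3
  5. max(4,6)=6c; end=40; A:t4 B:t5
  6. max(3,7)=7c; end=47; A:t6 B:t5
  7. max(2,3)=3c; end=50; A:t6 B:t7
  8. max(5,6)=6c; end=56; A:t8 B:t7
  9. 5=5c; end=61; A:t8 B:t7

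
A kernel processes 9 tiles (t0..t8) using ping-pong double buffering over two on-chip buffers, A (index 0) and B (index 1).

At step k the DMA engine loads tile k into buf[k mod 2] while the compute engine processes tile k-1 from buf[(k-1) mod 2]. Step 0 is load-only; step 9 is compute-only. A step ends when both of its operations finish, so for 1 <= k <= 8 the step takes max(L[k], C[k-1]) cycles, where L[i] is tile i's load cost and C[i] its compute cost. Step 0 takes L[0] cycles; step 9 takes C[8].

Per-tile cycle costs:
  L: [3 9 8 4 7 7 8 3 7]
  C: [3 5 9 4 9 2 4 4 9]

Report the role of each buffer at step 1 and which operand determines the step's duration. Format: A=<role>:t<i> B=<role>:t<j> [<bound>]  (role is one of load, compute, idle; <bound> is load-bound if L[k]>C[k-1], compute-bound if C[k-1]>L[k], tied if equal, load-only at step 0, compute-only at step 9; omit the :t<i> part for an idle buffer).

step 1: A=compute:t0 B=load:t1 [load-bound]

step 0: L[0]=3 → dur=3, Σ=3 | A=load:t0 B=idle [load-only]
step 1: L[1]=9 C[0]=3 → dur=9, Σ=12 | A=compute:t0 B=load:t1 [load-bound]
step 2: L[2]=8 C[1]=5 → dur=8, Σ=20 | A=load:t2 B=compute:t1 [load-bound]
step 3: L[3]=4 C[2]=9 → dur=9, Σ=29 | A=compute:t2 B=load:t3 [compute-bound]
step 4: L[4]=7 C[3]=4 → dur=7, Σ=36 | A=load:t4 B=compute:t3 [load-bound]
step 5: L[5]=7 C[4]=9 → dur=9, Σ=45 | A=compute:t4 B=load:t5 [compute-bound]
step 6: L[6]=8 C[5]=2 → dur=8, Σ=53 | A=load:t6 B=compute:t5 [load-bound]
step 7: L[7]=3 C[6]=4 → dur=4, Σ=57 | A=compute:t6 B=load:t7 [compute-bound]
step 8: L[8]=7 C[7]=4 → dur=7, Σ=64 | A=load:t8 B=compute:t7 [load-bound]
step 9: C[8]=9 → dur=9, Σ=73 | A=compute:t8 B=idle [compute-only]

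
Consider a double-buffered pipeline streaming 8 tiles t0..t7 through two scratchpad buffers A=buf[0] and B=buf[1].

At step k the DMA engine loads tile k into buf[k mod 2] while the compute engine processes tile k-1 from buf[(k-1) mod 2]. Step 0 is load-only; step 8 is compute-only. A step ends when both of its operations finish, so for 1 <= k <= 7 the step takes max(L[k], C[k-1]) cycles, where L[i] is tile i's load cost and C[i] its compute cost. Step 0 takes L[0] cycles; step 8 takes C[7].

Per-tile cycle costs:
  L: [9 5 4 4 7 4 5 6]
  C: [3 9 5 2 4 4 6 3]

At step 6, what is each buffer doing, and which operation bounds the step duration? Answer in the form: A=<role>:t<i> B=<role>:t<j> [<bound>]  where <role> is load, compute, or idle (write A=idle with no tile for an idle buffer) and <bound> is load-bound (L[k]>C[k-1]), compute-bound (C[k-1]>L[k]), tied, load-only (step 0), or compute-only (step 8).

step 6: A=load:t6 B=compute:t5 [load-bound]

[0] DMA t0→A (9c) ∥ CU idle ⇒ 9c, clock 9
[1] DMA t1→B (5c) ∥ CU A:t0 (3c) ⇒ 5c, clock 14
[2] DMA t2→A (4c) ∥ CU B:t1 (9c) ⇒ 9c, clock 23
[3] DMA t3→B (4c) ∥ CU A:t2 (5c) ⇒ 5c, clock 28
[4] DMA t4→A (7c) ∥ CU B:t3 (2c) ⇒ 7c, clock 35
[5] DMA t5→B (4c) ∥ CU A:t4 (4c) ⇒ 4c, clock 39
[6] DMA t6→A (5c) ∥ CU B:t5 (4c) ⇒ 5c, clock 44
[7] DMA t7→B (6c) ∥ CU A:t6 (6c) ⇒ 6c, clock 50
[8] DMA idle ∥ CU B:t7 (3c) ⇒ 3c, clock 53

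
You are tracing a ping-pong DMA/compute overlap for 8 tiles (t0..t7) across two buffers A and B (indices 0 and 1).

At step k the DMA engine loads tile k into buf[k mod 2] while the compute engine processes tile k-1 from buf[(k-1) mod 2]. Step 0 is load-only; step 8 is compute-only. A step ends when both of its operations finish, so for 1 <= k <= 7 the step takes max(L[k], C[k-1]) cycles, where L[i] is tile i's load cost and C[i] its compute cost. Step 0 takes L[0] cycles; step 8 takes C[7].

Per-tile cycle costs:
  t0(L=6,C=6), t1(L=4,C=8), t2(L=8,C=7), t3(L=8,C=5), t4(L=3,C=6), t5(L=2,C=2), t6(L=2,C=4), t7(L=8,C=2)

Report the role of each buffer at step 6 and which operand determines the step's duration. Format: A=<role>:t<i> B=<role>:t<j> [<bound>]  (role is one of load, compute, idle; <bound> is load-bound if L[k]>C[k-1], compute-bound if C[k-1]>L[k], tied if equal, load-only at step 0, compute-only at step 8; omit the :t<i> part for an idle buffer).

  0. 6=6c; end=6; A:t0 B:-
  1. max(4,6)=6c; end=12; A:t0 B:t1
  2. max(8,8)=8c; end=20; A:t2 B:t1
  3. max(8,7)=8c; end=28; A:t2 B:t3
  4. max(3,5)=5c; end=33; A:t4 B:t3
  5. max(2,6)=6c; end=39; A:t4 B:t5
  6. max(2,2)=2c; end=41; A:t6 B:t5
  7. max(8,4)=8c; end=49; A:t6 B:t7
  8. 2=2c; end=51; A:t6 B:t7

step 6: A=load:t6 B=compute:t5 [tied]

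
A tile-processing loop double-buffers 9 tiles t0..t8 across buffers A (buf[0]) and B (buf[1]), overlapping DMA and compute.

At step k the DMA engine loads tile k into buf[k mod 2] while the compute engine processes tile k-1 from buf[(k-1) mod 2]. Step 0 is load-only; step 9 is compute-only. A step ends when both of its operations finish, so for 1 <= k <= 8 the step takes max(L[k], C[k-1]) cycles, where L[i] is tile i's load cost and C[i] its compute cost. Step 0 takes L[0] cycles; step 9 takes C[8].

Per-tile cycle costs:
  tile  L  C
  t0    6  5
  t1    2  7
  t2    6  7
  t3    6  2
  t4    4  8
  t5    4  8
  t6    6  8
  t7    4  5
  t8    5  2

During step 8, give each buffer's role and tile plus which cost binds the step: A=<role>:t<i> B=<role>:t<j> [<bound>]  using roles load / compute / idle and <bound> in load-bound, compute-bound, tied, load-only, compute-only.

step 8: A=load:t8 B=compute:t7 [tied]

  0. 6=6c; end=6; A:t0 B:-
  1. max(2,5)=5c; end=11; A:t0 B:t1
  2. max(6,7)=7c; end=18; A:t2 B:t1
  3. max(6,7)=7c; end=25; A:t2 B:t3
  4. max(4,2)=4c; end=29; A:t4 B:t3
  5. max(4,8)=8c; end=37; A:t4 B:t5
  6. max(6,8)=8c; end=45; A:t6 B:t5
  7. max(4,8)=8c; end=53; A:t6 B:t7
  8. max(5,5)=5c; end=58; A:t8 B:t7
  9. 2=2c; end=60; A:t8 B:t7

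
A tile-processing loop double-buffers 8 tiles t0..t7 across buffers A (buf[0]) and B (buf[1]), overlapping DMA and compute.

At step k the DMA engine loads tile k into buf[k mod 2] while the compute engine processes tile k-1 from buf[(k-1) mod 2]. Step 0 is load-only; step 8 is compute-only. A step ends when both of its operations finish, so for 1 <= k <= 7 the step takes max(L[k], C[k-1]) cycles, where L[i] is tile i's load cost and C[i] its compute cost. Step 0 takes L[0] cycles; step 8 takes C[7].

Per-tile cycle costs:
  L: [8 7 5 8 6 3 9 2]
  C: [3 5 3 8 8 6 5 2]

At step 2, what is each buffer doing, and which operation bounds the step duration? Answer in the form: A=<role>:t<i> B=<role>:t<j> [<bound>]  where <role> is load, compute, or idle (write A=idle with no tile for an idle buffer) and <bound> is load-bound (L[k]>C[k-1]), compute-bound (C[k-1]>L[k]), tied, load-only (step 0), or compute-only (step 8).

step 0: L[0]=8 → dur=8, Σ=8 | A=load:t0 B=idle [load-only]
step 1: L[1]=7 C[0]=3 → dur=7, Σ=15 | A=compute:t0 B=load:t1 [load-bound]
step 2: L[2]=5 C[1]=5 → dur=5, Σ=20 | A=load:t2 B=compute:t1 [tied]
step 3: L[3]=8 C[2]=3 → dur=8, Σ=28 | A=compute:t2 B=load:t3 [load-bound]
step 4: L[4]=6 C[3]=8 → dur=8, Σ=36 | A=load:t4 B=compute:t3 [compute-bound]
step 5: L[5]=3 C[4]=8 → dur=8, Σ=44 | A=compute:t4 B=load:t5 [compute-bound]
step 6: L[6]=9 C[5]=6 → dur=9, Σ=53 | A=load:t6 B=compute:t5 [load-bound]
step 7: L[7]=2 C[6]=5 → dur=5, Σ=58 | A=compute:t6 B=load:t7 [compute-bound]
step 8: C[7]=2 → dur=2, Σ=60 | A=idle B=compute:t7 [compute-only]

step 2: A=load:t2 B=compute:t1 [tied]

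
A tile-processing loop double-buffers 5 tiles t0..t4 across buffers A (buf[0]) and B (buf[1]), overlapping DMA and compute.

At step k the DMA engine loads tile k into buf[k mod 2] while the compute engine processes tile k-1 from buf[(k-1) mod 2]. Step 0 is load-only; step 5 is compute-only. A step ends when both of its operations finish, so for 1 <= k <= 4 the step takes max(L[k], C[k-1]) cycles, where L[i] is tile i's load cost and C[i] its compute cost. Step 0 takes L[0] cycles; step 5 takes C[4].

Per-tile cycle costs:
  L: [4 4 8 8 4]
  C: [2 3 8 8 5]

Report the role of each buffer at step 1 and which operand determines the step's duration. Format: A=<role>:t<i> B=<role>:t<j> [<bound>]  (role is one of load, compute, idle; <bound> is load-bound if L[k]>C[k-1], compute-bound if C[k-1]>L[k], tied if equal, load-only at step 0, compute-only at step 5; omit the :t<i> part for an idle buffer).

step 1: A=compute:t0 B=load:t1 [load-bound]

  0. 4=4c; end=4; A:t0 B:-
  1. max(4,2)=4c; end=8; A:t0 B:t1
  2. max(8,3)=8c; end=16; A:t2 B:t1
  3. max(8,8)=8c; end=24; A:t2 B:t3
  4. max(4,8)=8c; end=32; A:t4 B:t3
  5. 5=5c; end=37; A:t4 B:t3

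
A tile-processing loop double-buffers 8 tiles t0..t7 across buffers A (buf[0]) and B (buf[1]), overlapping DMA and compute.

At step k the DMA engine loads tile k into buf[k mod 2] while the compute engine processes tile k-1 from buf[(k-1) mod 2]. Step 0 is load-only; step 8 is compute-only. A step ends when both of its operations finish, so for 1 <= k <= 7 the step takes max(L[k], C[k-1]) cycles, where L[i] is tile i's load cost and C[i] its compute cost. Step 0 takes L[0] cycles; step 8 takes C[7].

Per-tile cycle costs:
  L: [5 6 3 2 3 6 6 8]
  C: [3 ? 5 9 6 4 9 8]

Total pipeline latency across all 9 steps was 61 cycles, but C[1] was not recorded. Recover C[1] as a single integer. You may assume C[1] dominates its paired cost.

C[1] = 7

step 0 → dur = L[0]=5 = 5
step 1 → dur = max(L[1]=6, C[0]=3) = 6
step 2 → dur = max(L[2]=3, C[1]=?) = C[1]  (unknown; binding)
step 3 → dur = max(L[3]=2, C[2]=5) = 5
step 4 → dur = max(L[4]=3, C[3]=9) = 9
step 5 → dur = max(L[5]=6, C[4]=6) = 6
step 6 → dur = max(L[6]=6, C[5]=4) = 6
step 7 → dur = max(L[7]=8, C[6]=9) = 9
step 8 → dur = C[7]=8 = 8
sum of known step durations = 54
dur[2] = total - known = 61 - 54 = 7
C[1] is the binding max in step 2, so C[1] = dur[2] = 7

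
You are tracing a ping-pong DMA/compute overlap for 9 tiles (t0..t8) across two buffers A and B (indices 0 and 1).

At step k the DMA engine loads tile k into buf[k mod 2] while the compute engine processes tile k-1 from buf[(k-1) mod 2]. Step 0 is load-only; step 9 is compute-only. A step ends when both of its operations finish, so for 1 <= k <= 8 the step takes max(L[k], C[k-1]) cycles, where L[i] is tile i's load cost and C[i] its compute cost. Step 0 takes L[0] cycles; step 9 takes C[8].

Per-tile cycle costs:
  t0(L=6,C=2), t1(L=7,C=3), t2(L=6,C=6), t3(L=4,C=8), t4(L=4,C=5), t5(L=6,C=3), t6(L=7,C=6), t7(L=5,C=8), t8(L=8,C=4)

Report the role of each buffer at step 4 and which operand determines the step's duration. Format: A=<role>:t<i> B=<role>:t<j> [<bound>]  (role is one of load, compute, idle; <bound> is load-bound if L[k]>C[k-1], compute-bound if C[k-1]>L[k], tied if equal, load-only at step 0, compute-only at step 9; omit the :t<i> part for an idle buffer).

step 4: A=load:t4 B=compute:t3 [compute-bound]

  0. 6=6c; end=6; A:t0 B:-
  1. max(7,2)=7c; end=13; A:t0 B:t1
  2. max(6,3)=6c; end=19; A:t2 B:t1
  3. max(4,6)=6c; end=25; A:t2 B:t3
  4. max(4,8)=8c; end=33; A:t4 B:t3
  5. max(6,5)=6c; end=39; A:t4 B:t5
  6. max(7,3)=7c; end=46; A:t6 B:t5
  7. max(5,6)=6c; end=52; A:t6 B:t7
  8. max(8,8)=8c; end=60; A:t8 B:t7
  9. 4=4c; end=64; A:t8 B:t7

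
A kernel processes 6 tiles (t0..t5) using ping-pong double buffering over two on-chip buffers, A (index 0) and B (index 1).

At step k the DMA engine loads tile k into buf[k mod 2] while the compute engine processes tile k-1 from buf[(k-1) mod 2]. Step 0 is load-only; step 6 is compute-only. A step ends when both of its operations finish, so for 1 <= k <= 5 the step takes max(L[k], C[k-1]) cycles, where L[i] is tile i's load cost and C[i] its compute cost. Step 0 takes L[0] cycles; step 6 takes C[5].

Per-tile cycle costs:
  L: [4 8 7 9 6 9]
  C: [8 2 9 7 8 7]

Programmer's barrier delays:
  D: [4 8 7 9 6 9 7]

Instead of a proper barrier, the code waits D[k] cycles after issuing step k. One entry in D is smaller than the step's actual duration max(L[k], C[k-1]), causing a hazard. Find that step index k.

[0] required=L[0]=4=4 vs D=4 ok
[1] required=max(L[1]=8,C[0]=8)=8 vs D=8 ok
[2] required=max(L[2]=7,C[1]=2)=7 vs D=7 ok
[3] required=max(L[3]=9,C[2]=9)=9 vs D=9 ok
[4] required=max(L[4]=6,C[3]=7)=7 vs D=6 SHORT
[5] required=max(L[5]=9,C[4]=8)=9 vs D=9 ok
[6] required=C[5]=7=7 vs D=7 ok

hazard at step 4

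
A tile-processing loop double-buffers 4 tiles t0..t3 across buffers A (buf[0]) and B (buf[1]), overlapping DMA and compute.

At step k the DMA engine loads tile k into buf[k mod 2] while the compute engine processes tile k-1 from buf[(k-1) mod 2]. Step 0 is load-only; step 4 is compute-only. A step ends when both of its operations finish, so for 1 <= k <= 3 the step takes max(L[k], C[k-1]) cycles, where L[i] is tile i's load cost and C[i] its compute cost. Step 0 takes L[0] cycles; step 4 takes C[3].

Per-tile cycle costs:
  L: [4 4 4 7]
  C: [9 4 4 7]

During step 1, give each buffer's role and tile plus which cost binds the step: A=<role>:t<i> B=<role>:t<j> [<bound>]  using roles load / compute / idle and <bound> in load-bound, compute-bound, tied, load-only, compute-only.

step 1: A=compute:t0 B=load:t1 [compute-bound]

step 0: L[0]=4 → dur=4, Σ=4 | A=load:t0 B=idle [load-only]
step 1: L[1]=4 C[0]=9 → dur=9, Σ=13 | A=compute:t0 B=load:t1 [compute-bound]
step 2: L[2]=4 C[1]=4 → dur=4, Σ=17 | A=load:t2 B=compute:t1 [tied]
step 3: L[3]=7 C[2]=4 → dur=7, Σ=24 | A=compute:t2 B=load:t3 [load-bound]
step 4: C[3]=7 → dur=7, Σ=31 | A=idle B=compute:t3 [compute-only]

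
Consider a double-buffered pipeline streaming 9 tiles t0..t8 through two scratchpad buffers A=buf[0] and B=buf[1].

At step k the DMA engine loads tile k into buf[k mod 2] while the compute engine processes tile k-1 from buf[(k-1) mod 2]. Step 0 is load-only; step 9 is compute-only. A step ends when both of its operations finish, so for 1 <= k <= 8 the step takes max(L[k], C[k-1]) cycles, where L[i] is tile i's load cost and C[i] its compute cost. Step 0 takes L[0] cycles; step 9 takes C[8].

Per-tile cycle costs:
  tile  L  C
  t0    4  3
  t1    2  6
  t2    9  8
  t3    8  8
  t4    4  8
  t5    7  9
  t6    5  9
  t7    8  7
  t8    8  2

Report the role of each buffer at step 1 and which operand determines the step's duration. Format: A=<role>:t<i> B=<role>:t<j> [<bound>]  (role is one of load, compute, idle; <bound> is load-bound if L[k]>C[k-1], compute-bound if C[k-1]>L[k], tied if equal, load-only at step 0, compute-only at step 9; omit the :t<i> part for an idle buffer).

[0] DMA t0→A (4c) ∥ CU idle ⇒ 4c, clock 4
[1] DMA t1→B (2c) ∥ CU A:t0 (3c) ⇒ 3c, clock 7
[2] DMA t2→A (9c) ∥ CU B:t1 (6c) ⇒ 9c, clock 16
[3] DMA t3→B (8c) ∥ CU A:t2 (8c) ⇒ 8c, clock 24
[4] DMA t4→A (4c) ∥ CU B:t3 (8c) ⇒ 8c, clock 32
[5] DMA t5→B (7c) ∥ CU A:t4 (8c) ⇒ 8c, clock 40
[6] DMA t6→A (5c) ∥ CU B:t5 (9c) ⇒ 9c, clock 49
[7] DMA t7→B (8c) ∥ CU A:t6 (9c) ⇒ 9c, clock 58
[8] DMA t8→A (8c) ∥ CU B:t7 (7c) ⇒ 8c, clock 66
[9] DMA idle ∥ CU A:t8 (2c) ⇒ 2c, clock 68

step 1: A=compute:t0 B=load:t1 [compute-bound]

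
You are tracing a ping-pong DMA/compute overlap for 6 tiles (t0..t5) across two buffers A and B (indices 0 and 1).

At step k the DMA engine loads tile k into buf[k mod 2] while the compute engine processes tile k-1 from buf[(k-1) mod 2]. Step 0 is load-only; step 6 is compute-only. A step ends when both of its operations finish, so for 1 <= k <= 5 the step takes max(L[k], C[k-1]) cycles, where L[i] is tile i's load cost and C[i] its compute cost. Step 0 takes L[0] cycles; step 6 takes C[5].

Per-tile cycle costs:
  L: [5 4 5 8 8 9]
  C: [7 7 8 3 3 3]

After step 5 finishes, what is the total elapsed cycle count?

[0] DMA t0→A (5c) ∥ CU idle ⇒ 5c, clock 5
[1] DMA t1→B (4c) ∥ CU A:t0 (7c) ⇒ 7c, clock 12
[2] DMA t2→A (5c) ∥ CU B:t1 (7c) ⇒ 7c, clock 19
[3] DMA t3→B (8c) ∥ CU A:t2 (8c) ⇒ 8c, clock 27
[4] DMA t4→A (8c) ∥ CU B:t3 (3c) ⇒ 8c, clock 35
[5] DMA t5→B (9c) ∥ CU A:t4 (3c) ⇒ 9c, clock 44
[6] DMA idle ∥ CU B:t5 (3c) ⇒ 3c, clock 47

end_cycle[5] = 44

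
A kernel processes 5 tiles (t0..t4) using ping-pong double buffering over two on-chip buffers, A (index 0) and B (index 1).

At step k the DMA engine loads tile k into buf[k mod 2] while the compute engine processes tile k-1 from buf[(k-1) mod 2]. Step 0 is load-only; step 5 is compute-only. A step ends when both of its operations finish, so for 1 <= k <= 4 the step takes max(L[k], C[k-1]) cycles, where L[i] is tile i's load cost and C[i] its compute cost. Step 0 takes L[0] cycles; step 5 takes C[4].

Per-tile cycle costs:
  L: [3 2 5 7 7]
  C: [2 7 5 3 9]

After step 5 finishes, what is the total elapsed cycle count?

[0] DMA t0→A (3c) ∥ CU idle ⇒ 3c, clock 3
[1] DMA t1→B (2c) ∥ CU A:t0 (2c) ⇒ 2c, clock 5
[2] DMA t2→A (5c) ∥ CU B:t1 (7c) ⇒ 7c, clock 12
[3] DMA t3→B (7c) ∥ CU A:t2 (5c) ⇒ 7c, clock 19
[4] DMA t4→A (7c) ∥ CU B:t3 (3c) ⇒ 7c, clock 26
[5] DMA idle ∥ CU A:t4 (9c) ⇒ 9c, clock 35

end_cycle[5] = 35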